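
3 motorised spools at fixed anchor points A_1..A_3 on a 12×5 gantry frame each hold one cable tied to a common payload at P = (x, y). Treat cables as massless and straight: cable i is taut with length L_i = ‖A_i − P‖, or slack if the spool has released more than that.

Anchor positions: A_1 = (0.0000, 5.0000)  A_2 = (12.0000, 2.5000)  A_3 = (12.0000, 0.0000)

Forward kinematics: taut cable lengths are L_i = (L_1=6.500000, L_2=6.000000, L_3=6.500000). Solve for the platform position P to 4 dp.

each cable: (A_i−P)·(A_i−P) = L_i²; let k_i = ‖A_i‖²−L_i²
k_1 = 0.0000+25.0000−42.2500 = -17.2500
row 1: -24.0000x + 5.0000y = -131.5000  (k_2=114.2500)
row 2: -24.0000x + 10.0000y = -119.0000  (k_3=101.7500)
Cramer on rows 1–2 → x = 6.0000, y = 2.5000

(6.0000, 2.5000)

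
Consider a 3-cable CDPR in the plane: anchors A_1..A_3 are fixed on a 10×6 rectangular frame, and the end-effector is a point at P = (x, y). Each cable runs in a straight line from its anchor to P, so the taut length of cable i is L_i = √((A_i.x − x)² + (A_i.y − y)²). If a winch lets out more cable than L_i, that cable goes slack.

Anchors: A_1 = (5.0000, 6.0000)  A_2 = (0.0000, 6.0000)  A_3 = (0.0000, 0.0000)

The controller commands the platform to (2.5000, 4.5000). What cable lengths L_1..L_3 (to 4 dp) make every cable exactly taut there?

(2.9155, 2.9155, 5.1478)

cable 1: Δx=2.5000, Δy=1.5000; L_1 = √(Δx²+Δy²) = 2.9155
cable 2: Δx=-2.5000, Δy=1.5000; L_2 = √(Δx²+Δy²) = 2.9155
cable 3: Δx=-2.5000, Δy=-4.5000; L_3 = √(Δx²+Δy²) = 5.1478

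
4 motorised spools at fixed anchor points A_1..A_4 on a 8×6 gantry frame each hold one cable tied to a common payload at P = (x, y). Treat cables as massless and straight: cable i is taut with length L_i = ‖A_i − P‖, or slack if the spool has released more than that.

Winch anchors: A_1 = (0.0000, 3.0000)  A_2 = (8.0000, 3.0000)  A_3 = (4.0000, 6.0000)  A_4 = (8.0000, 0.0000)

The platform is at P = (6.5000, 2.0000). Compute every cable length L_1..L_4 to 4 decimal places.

L_1 = √((0.0000−6.5000)² + (3.0000−2.0000)²) = 6.5765
L_2 = √((8.0000−6.5000)² + (3.0000−2.0000)²) = 1.8028
L_3 = √((4.0000−6.5000)² + (6.0000−2.0000)²) = 4.7170
L_4 = √((8.0000−6.5000)² + (0.0000−2.0000)²) = 2.5000

(6.5765, 1.8028, 4.7170, 2.5000)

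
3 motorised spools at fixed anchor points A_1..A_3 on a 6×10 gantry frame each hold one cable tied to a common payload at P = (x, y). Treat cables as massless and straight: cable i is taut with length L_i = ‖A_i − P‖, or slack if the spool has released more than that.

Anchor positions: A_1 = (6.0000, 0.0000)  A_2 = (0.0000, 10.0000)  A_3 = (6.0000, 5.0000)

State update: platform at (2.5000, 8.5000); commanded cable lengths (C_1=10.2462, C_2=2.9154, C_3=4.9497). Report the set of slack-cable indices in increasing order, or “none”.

i=1: geometric 9.1924 vs commanded 10.2462 ⇒ slack
i=2: geometric 2.9155 vs commanded 2.9154 ⇒ taut
i=3: geometric 4.9497 vs commanded 4.9497 ⇒ taut

1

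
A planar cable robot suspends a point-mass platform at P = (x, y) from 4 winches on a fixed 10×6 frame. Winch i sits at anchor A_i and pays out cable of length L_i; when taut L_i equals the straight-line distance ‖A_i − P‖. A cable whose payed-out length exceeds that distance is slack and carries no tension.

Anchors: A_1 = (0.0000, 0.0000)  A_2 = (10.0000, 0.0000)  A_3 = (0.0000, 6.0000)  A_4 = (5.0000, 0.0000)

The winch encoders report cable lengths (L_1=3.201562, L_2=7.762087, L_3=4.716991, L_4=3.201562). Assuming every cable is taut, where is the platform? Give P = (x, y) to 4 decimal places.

(2.5000, 2.0000)

expand ‖A_i−P‖²=L_i² and subtract eq 1 (k_i ≔ ‖A_i‖²−L_i²)
k_1 = 0.0000+0.0000−10.2500 = -10.2500
eq1−eq2 → [-20.0000  0.0000]·P = -50.0000
eq1−eq3 → [0.0000  -12.0000]·P = -24.0000
eq1−eq4 → [-10.0000  0.0000]·P = -25.0000
2×2 solve → P = (2.5000, 2.0000)
check cable 4: ‖A_4−P‖² = 10.2500 ≈ L_4² = 10.2500 ✓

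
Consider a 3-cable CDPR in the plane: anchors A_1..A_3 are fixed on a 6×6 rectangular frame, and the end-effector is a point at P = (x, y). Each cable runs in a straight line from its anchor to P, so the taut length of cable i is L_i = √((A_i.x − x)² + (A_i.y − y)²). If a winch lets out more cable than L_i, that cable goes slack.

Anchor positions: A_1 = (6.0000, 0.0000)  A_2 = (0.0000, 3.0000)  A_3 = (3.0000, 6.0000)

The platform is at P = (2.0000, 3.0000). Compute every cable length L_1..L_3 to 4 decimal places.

(5.0000, 2.0000, 3.1623)

L_1: Δ = A_1−P = (4.0000, -3.0000) → ‖Δ‖ = √25.0000 = 5.0000
L_2: Δ = A_2−P = (-2.0000, 0.0000) → ‖Δ‖ = √4.0000 = 2.0000
L_3: Δ = A_3−P = (1.0000, 3.0000) → ‖Δ‖ = √10.0000 = 3.1623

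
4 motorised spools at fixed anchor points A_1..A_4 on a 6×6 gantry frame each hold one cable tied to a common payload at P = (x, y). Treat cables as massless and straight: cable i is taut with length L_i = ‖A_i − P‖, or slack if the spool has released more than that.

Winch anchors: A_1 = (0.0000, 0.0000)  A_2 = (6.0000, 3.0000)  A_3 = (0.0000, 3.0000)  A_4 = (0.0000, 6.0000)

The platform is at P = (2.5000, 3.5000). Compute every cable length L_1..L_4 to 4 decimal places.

L_1 = √((0.0000−2.5000)² + (0.0000−3.5000)²) = 4.3012
L_2 = √((6.0000−2.5000)² + (3.0000−3.5000)²) = 3.5355
L_3 = √((0.0000−2.5000)² + (3.0000−3.5000)²) = 2.5495
L_4 = √((0.0000−2.5000)² + (6.0000−3.5000)²) = 3.5355

(4.3012, 3.5355, 2.5495, 3.5355)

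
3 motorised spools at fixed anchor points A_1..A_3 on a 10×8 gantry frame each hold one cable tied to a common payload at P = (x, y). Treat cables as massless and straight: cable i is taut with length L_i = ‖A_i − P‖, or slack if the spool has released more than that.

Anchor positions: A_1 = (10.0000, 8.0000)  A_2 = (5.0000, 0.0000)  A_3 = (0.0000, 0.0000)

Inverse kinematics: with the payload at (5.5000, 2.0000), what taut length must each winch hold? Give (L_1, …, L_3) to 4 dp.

(7.5000, 2.0616, 5.8523)

L_1: Δ = A_1−P = (4.5000, 6.0000) → ‖Δ‖ = √56.2500 = 7.5000
L_2: Δ = A_2−P = (-0.5000, -2.0000) → ‖Δ‖ = √4.2500 = 2.0616
L_3: Δ = A_3−P = (-5.5000, -2.0000) → ‖Δ‖ = √34.2500 = 5.8523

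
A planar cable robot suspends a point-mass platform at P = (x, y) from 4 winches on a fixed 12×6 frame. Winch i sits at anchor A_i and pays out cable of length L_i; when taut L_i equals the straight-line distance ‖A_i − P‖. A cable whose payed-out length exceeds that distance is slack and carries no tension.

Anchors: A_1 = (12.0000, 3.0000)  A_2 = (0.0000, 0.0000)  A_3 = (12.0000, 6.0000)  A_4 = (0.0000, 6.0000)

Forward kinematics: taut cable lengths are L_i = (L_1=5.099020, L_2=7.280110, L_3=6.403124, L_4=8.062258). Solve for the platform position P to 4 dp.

each cable: (A_i−P)·(A_i−P) = L_i²; let c_i = ‖A_i‖²−L_i²
c_1 = 144.0000+9.0000−26.0000 = 127.0000
row 1: 24.0000x + 6.0000y = 180.0000  (c_2=-53.0000)
row 2: 0.0000x − 6.0000y = -12.0000  (c_3=139.0000)
row 3: 24.0000x − 6.0000y = 156.0000  (c_4=-29.0000)
Cramer on rows 1–2 → x = 7.0000, y = 2.0000
check cable 4: ‖A_4−P‖² = 65.0000 ≈ L_4² = 65.0000 ✓

(7.0000, 2.0000)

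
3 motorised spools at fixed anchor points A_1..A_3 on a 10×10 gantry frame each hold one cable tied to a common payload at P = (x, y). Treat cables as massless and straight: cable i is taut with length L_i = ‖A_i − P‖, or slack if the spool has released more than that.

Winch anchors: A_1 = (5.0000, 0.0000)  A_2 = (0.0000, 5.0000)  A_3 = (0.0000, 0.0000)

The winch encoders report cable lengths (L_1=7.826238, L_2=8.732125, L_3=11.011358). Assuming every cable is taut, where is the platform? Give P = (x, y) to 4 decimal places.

expand ‖A_i−P‖²=L_i² and subtract eq 1 (c_i ≔ ‖A_i‖²−L_i²)
c_1 = 25.0000+0.0000−61.2500 = -36.2500
eq1−eq2 → [10.0000  -10.0000]·P = 15.0000
eq1−eq3 → [10.0000  0.0000]·P = 85.0000
2×2 solve → P = (8.5000, 7.0000)

(8.5000, 7.0000)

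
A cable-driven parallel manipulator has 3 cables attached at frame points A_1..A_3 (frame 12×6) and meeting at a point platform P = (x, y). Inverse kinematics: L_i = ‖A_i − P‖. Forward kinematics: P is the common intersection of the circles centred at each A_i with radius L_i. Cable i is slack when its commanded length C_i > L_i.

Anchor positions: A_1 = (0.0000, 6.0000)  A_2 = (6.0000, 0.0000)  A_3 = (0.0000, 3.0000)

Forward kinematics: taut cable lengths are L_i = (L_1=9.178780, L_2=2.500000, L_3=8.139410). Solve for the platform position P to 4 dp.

(8.0000, 1.5000)

expand ‖A_i−P‖²=L_i² and subtract eq 1 (k_i ≔ ‖A_i‖²−L_i²)
k_1 = 0.0000+36.0000−84.2500 = -48.2500
eq1−eq2 → [-12.0000  12.0000]·P = -78.0000
eq1−eq3 → [0.0000  6.0000]·P = 9.0000
2×2 solve → P = (8.0000, 1.5000)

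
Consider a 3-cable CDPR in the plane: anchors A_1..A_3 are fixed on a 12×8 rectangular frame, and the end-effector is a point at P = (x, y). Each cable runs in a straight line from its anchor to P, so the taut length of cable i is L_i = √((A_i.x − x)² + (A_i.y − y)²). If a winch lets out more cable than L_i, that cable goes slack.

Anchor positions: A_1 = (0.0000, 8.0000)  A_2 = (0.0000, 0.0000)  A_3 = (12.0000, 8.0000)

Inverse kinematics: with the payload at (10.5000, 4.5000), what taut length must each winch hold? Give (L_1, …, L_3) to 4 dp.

(11.0680, 11.4237, 3.8079)

cable 1: Δx=-10.5000, Δy=3.5000; L_1 = √(Δx²+Δy²) = 11.0680
cable 2: Δx=-10.5000, Δy=-4.5000; L_2 = √(Δx²+Δy²) = 11.4237
cable 3: Δx=1.5000, Δy=3.5000; L_3 = √(Δx²+Δy²) = 3.8079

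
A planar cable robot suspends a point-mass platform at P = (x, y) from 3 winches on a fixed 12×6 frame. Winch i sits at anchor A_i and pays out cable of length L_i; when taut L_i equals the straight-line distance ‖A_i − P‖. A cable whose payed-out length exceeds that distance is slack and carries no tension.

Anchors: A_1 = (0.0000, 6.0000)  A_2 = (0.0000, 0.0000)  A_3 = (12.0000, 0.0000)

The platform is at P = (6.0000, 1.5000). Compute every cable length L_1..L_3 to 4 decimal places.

L_1: Δ = A_1−P = (-6.0000, 4.5000) → ‖Δ‖ = √56.2500 = 7.5000
L_2: Δ = A_2−P = (-6.0000, -1.5000) → ‖Δ‖ = √38.2500 = 6.1847
L_3: Δ = A_3−P = (6.0000, -1.5000) → ‖Δ‖ = √38.2500 = 6.1847

(7.5000, 6.1847, 6.1847)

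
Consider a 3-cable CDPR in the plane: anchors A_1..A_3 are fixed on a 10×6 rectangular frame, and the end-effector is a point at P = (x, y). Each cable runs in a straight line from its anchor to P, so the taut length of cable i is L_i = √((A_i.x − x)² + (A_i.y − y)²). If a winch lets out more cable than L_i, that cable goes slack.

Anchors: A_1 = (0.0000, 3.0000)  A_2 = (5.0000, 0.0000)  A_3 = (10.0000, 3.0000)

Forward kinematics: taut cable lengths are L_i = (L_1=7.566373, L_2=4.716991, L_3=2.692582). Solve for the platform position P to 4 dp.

expand ‖A_i−P‖²=L_i² and subtract eq 1 (c_i ≔ ‖A_i‖²−L_i²)
c_1 = 0.0000+9.0000−57.2500 = -48.2500
eq1−eq2 → [-10.0000  6.0000]·P = -51.0000
eq1−eq3 → [-20.0000  0.0000]·P = -150.0000
2×2 solve → P = (7.5000, 4.0000)

(7.5000, 4.0000)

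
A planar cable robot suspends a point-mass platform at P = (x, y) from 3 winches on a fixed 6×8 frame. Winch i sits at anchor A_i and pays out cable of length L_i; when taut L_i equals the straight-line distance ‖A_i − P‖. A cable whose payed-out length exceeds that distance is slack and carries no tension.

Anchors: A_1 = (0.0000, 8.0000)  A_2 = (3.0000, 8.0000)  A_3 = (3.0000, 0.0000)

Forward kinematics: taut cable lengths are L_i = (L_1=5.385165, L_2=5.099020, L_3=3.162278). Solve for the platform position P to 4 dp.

each cable: (A_i−P)·(A_i−P) = L_i²; let q_i = ‖A_i‖²−L_i²
q_1 = 0.0000+64.0000−29.0000 = 35.0000
row 1: -6.0000x + 0.0000y = -12.0000  (q_2=47.0000)
row 2: -6.0000x + 16.0000y = 36.0000  (q_3=-1.0000)
Cramer on rows 1–2 → x = 2.0000, y = 3.0000

(2.0000, 3.0000)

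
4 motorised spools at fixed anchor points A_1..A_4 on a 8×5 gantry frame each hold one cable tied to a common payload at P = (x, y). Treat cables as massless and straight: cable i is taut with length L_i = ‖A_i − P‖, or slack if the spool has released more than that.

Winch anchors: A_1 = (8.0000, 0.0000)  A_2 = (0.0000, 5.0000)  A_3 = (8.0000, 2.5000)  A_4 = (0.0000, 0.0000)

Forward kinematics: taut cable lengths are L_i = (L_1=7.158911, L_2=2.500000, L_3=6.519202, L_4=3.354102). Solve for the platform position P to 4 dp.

each cable: (A_i−P)·(A_i−P) = L_i²; let q_i = ‖A_i‖²−L_i²
q_1 = 64.0000+0.0000−51.2500 = 12.7500
row 1: 16.0000x − 10.0000y = -6.0000  (q_2=18.7500)
row 2: 0.0000x − 5.0000y = -15.0000  (q_3=27.7500)
row 3: 16.0000x + 0.0000y = 24.0000  (q_4=-11.2500)
Cramer on rows 1–2 → x = 1.5000, y = 3.0000
check cable 4: ‖A_4−P‖² = 11.2500 ≈ L_4² = 11.2500 ✓

(1.5000, 3.0000)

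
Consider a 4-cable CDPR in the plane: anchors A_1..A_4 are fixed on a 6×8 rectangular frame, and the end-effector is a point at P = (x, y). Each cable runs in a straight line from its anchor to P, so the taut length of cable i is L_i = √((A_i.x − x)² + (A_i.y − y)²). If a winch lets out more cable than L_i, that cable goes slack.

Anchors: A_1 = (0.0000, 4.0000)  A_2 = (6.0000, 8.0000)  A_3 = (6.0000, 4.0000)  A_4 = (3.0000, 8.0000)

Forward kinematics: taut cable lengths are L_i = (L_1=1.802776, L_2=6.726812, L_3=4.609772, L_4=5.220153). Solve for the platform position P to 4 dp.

each cable: (A_i−P)·(A_i−P) = L_i²; let k_i = ‖A_i‖²−L_i²
k_1 = 0.0000+16.0000−3.2500 = 12.7500
row 1: -12.0000x − 8.0000y = -42.0000  (k_2=54.7500)
row 2: -12.0000x + 0.0000y = -18.0000  (k_3=30.7500)
row 3: -6.0000x − 8.0000y = -33.0000  (k_4=45.7500)
Cramer on rows 1–2 → x = 1.5000, y = 3.0000
check cable 4: ‖A_4−P‖² = 27.2500 ≈ L_4² = 27.2500 ✓

(1.5000, 3.0000)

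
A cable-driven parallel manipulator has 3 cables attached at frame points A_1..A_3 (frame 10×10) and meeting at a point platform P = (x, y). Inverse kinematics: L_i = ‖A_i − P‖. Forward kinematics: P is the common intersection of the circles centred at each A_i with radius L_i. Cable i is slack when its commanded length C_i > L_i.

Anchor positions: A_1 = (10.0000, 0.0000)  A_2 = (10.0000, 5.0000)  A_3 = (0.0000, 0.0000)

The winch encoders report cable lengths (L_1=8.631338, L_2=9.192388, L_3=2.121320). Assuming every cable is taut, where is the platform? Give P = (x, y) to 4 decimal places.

expand ‖A_i−P‖²=L_i² and subtract eq 1 (k_i ≔ ‖A_i‖²−L_i²)
k_1 = 100.0000+0.0000−74.5000 = 25.5000
eq1−eq2 → [0.0000  -10.0000]·P = -15.0000
eq1−eq3 → [20.0000  0.0000]·P = 30.0000
2×2 solve → P = (1.5000, 1.5000)

(1.5000, 1.5000)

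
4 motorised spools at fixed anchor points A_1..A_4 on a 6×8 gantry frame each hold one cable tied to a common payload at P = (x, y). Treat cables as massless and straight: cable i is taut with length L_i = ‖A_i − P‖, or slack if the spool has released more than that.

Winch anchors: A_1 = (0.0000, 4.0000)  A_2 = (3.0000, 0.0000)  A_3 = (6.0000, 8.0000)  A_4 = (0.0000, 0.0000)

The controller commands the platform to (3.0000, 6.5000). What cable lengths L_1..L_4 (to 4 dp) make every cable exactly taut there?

(3.9051, 6.5000, 3.3541, 7.1589)

cable 1: Δx=-3.0000, Δy=-2.5000; L_1 = √(Δx²+Δy²) = 3.9051
cable 2: Δx=0.0000, Δy=-6.5000; L_2 = √(Δx²+Δy²) = 6.5000
cable 3: Δx=3.0000, Δy=1.5000; L_3 = √(Δx²+Δy²) = 3.3541
cable 4: Δx=-3.0000, Δy=-6.5000; L_4 = √(Δx²+Δy²) = 7.1589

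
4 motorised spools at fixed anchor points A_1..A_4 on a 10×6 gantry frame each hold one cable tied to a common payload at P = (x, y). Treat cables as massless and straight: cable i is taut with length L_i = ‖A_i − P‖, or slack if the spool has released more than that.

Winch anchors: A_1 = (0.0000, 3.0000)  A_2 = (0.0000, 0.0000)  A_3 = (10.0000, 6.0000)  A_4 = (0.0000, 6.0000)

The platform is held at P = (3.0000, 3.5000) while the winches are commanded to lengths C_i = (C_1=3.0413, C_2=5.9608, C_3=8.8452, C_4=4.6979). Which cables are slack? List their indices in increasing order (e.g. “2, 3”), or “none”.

cable 1: L_1 = ‖A_1−P‖ = 3.0414;  C_1 = 3.0413 → taut
cable 2: L_2 = ‖A_2−P‖ = 4.6098;  C_2 = 5.9608 → slack
cable 3: L_3 = ‖A_3−P‖ = 7.4330;  C_3 = 8.8452 → slack
cable 4: L_4 = ‖A_4−P‖ = 3.9051;  C_4 = 4.6979 → slack

2, 3, 4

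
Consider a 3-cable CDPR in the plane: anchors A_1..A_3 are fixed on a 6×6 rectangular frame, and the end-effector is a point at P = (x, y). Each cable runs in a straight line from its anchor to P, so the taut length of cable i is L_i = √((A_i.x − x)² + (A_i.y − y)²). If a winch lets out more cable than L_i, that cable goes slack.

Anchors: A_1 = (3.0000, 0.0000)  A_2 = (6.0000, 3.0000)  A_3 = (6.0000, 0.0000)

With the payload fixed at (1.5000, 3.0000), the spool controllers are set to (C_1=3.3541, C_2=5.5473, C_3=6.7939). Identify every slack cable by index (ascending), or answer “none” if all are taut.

cable 1: L_1 = ‖A_1−P‖ = 3.3541;  C_1 = 3.3541 → taut
cable 2: L_2 = ‖A_2−P‖ = 4.5000;  C_2 = 5.5473 → slack
cable 3: L_3 = ‖A_3−P‖ = 5.4083;  C_3 = 6.7939 → slack

2, 3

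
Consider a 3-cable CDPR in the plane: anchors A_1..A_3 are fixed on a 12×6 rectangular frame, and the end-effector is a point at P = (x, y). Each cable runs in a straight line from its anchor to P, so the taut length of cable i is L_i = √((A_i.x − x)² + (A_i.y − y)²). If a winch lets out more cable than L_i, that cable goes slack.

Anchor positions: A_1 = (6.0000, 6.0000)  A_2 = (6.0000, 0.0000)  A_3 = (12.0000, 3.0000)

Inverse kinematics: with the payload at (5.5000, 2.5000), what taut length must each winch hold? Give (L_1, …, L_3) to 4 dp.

cable 1: Δx=0.5000, Δy=3.5000; L_1 = √(Δx²+Δy²) = 3.5355
cable 2: Δx=0.5000, Δy=-2.5000; L_2 = √(Δx²+Δy²) = 2.5495
cable 3: Δx=6.5000, Δy=0.5000; L_3 = √(Δx²+Δy²) = 6.5192

(3.5355, 2.5495, 6.5192)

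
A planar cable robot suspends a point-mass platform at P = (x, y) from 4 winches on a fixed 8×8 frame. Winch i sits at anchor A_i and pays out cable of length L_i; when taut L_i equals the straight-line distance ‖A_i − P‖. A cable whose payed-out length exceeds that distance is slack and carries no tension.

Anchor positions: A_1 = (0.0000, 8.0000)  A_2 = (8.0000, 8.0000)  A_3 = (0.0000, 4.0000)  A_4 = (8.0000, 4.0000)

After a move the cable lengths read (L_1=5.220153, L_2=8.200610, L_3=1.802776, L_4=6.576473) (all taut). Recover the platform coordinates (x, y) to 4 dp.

(1.5000, 3.0000)

circle eqns → linear via eq_j − eq_1; set k_j = A_j·A_j − L_j²
k_1 = 0.0000+64.0000−27.2500 = 36.7500
-16.0000·x + 0.0000·y = k_1−k_2 = -24.0000
0.0000·x + 8.0000·y = k_1−k_3 = 24.0000
-16.0000·x + 8.0000·y = k_1−k_4 = 0.0000
solve first two rows → x=1.5000, y=3.0000
check cable 4: ‖A_4−P‖² = 43.2500 ≈ L_4² = 43.2500 ✓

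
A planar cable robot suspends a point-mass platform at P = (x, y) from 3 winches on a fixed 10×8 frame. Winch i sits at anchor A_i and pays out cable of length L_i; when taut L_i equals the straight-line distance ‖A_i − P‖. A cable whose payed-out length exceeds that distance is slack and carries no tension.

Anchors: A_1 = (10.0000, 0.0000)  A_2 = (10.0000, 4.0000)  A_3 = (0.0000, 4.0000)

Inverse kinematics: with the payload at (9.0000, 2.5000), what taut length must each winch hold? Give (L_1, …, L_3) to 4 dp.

(2.6926, 1.8028, 9.1241)

L_1: Δ = A_1−P = (1.0000, -2.5000) → ‖Δ‖ = √7.2500 = 2.6926
L_2: Δ = A_2−P = (1.0000, 1.5000) → ‖Δ‖ = √3.2500 = 1.8028
L_3: Δ = A_3−P = (-9.0000, 1.5000) → ‖Δ‖ = √83.2500 = 9.1241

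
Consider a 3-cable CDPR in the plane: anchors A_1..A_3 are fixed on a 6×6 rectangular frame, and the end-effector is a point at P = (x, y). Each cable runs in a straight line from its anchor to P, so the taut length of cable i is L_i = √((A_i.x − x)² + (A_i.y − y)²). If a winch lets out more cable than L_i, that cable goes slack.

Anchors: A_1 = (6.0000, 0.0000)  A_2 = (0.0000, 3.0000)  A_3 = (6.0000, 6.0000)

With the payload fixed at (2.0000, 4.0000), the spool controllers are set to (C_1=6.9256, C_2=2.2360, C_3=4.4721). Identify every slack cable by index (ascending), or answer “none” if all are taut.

cable 1: L_1 = ‖A_1−P‖ = 5.6569;  C_1 = 6.9256 → slack
cable 2: L_2 = ‖A_2−P‖ = 2.2361;  C_2 = 2.2360 → taut
cable 3: L_3 = ‖A_3−P‖ = 4.4721;  C_3 = 4.4721 → taut

1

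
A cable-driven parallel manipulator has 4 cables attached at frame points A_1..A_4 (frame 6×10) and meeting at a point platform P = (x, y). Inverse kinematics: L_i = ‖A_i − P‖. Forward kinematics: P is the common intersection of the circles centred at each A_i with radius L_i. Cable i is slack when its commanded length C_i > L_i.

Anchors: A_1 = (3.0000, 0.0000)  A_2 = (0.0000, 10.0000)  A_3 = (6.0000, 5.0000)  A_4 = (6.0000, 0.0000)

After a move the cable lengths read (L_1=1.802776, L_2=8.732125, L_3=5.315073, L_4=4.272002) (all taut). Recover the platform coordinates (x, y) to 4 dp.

expand ‖A_i−P‖²=L_i² and subtract eq 1 (q_i ≔ ‖A_i‖²−L_i²)
q_1 = 9.0000+0.0000−3.2500 = 5.7500
eq1−eq2 → [6.0000  -20.0000]·P = -18.0000
eq1−eq3 → [-6.0000  -10.0000]·P = -27.0000
eq1−eq4 → [-6.0000  0.0000]·P = -12.0000
2×2 solve → P = (2.0000, 1.5000)
check cable 4: ‖A_4−P‖² = 18.2500 ≈ L_4² = 18.2500 ✓

(2.0000, 1.5000)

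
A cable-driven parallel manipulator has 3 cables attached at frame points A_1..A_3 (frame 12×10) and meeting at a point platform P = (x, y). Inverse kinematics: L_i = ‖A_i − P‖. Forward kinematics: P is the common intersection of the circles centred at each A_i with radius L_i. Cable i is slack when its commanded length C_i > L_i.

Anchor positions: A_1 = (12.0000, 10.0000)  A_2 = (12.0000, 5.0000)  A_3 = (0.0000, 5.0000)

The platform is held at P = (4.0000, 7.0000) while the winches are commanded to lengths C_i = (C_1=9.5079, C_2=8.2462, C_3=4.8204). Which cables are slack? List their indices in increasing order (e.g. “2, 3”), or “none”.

1, 3

cable 1: L_1 = ‖A_1−P‖ = 8.5440;  C_1 = 9.5079 → slack
cable 2: L_2 = ‖A_2−P‖ = 8.2462;  C_2 = 8.2462 → taut
cable 3: L_3 = ‖A_3−P‖ = 4.4721;  C_3 = 4.8204 → slack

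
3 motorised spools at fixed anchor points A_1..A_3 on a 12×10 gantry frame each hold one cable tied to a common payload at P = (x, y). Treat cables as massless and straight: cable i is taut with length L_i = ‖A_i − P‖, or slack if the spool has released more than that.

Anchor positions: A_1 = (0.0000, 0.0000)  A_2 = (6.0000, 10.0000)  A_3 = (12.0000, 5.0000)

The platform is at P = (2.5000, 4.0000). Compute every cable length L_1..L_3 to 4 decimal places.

L_1 = √((0.0000−2.5000)² + (0.0000−4.0000)²) = 4.7170
L_2 = √((6.0000−2.5000)² + (10.0000−4.0000)²) = 6.9462
L_3 = √((12.0000−2.5000)² + (5.0000−4.0000)²) = 9.5525

(4.7170, 6.9462, 9.5525)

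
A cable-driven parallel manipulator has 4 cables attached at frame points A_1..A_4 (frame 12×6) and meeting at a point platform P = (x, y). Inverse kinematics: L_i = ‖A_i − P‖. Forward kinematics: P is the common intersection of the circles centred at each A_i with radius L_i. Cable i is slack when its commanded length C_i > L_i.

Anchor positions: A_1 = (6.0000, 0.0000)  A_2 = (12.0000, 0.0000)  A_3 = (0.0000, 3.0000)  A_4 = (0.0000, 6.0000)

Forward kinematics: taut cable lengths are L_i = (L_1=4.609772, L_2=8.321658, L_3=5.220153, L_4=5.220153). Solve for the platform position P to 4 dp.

circle eqns → linear via eq_j − eq_1; set q_j = A_j·A_j − L_j²
q_1 = 36.0000+0.0000−21.2500 = 14.7500
-12.0000·x + 0.0000·y = q_1−q_2 = -60.0000
12.0000·x − 6.0000·y = q_1−q_3 = 33.0000
12.0000·x − 12.0000·y = q_1−q_4 = 6.0000
solve first two rows → x=5.0000, y=4.5000
check cable 4: ‖A_4−P‖² = 27.2500 ≈ L_4² = 27.2500 ✓

(5.0000, 4.5000)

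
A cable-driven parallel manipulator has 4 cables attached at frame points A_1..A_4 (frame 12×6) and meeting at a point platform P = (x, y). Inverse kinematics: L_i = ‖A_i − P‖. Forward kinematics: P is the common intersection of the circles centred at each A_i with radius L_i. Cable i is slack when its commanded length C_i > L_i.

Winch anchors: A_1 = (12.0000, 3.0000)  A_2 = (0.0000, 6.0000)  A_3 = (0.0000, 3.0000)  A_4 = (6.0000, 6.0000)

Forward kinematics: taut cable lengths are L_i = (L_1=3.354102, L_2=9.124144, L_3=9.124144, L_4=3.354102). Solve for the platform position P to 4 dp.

(9.0000, 4.5000)

expand ‖A_i−P‖²=L_i² and subtract eq 1 (q_i ≔ ‖A_i‖²−L_i²)
q_1 = 144.0000+9.0000−11.2500 = 141.7500
eq1−eq2 → [24.0000  -6.0000]·P = 189.0000
eq1−eq3 → [24.0000  0.0000]·P = 216.0000
eq1−eq4 → [12.0000  -6.0000]·P = 81.0000
2×2 solve → P = (9.0000, 4.5000)
check cable 4: ‖A_4−P‖² = 11.2500 ≈ L_4² = 11.2500 ✓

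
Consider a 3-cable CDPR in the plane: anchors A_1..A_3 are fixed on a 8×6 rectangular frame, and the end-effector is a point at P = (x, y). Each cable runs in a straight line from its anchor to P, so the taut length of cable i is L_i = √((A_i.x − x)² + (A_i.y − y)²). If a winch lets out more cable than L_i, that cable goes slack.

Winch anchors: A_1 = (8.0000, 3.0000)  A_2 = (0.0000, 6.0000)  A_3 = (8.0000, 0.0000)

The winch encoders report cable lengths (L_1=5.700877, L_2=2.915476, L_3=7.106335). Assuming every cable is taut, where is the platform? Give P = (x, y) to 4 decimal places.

(2.5000, 4.5000)

expand ‖A_i−P‖²=L_i² and subtract eq 1 (k_i ≔ ‖A_i‖²−L_i²)
k_1 = 64.0000+9.0000−32.5000 = 40.5000
eq1−eq2 → [16.0000  -6.0000]·P = 13.0000
eq1−eq3 → [0.0000  6.0000]·P = 27.0000
2×2 solve → P = (2.5000, 4.5000)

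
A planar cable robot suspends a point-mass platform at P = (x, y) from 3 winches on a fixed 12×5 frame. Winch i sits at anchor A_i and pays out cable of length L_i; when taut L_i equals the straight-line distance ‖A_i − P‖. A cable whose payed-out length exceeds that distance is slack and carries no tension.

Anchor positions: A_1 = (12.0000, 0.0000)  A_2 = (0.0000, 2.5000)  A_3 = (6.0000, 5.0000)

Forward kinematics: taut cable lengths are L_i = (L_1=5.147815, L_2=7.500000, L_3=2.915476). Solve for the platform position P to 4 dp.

each cable: (A_i−P)·(A_i−P) = L_i²; let c_i = ‖A_i‖²−L_i²
c_1 = 144.0000+0.0000−26.5000 = 117.5000
row 1: 24.0000x − 5.0000y = 167.5000  (c_2=-50.0000)
row 2: 12.0000x − 10.0000y = 65.0000  (c_3=52.5000)
Cramer on rows 1–2 → x = 7.5000, y = 2.5000

(7.5000, 2.5000)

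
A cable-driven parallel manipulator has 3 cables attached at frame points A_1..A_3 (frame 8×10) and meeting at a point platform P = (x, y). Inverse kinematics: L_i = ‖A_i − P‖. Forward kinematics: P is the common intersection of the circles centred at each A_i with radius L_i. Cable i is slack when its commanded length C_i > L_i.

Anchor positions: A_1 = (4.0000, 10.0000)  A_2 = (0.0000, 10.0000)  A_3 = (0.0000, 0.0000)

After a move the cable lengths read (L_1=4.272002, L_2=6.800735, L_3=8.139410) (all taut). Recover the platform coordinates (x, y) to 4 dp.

(5.5000, 6.0000)

each cable: (A_i−P)·(A_i−P) = L_i²; let k_i = ‖A_i‖²−L_i²
k_1 = 16.0000+100.0000−18.2500 = 97.7500
row 1: 8.0000x + 0.0000y = 44.0000  (k_2=53.7500)
row 2: 8.0000x + 20.0000y = 164.0000  (k_3=-66.2500)
Cramer on rows 1–2 → x = 5.5000, y = 6.0000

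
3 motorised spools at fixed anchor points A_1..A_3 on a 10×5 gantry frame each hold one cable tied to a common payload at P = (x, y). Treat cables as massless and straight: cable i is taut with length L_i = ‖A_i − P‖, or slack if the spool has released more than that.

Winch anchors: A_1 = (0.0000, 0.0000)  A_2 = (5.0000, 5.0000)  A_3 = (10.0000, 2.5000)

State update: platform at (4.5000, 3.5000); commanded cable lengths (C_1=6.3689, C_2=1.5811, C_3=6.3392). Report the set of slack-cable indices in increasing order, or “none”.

1, 3

cable 1: √((-4.5000)²+(-3.5000)²)=5.7009, C_1=6.3689: slack
cable 2: √((0.5000)²+(1.5000)²)=1.5811, C_2=1.5811: taut
cable 3: √((5.5000)²+(-1.0000)²)=5.5902, C_3=6.3392: slack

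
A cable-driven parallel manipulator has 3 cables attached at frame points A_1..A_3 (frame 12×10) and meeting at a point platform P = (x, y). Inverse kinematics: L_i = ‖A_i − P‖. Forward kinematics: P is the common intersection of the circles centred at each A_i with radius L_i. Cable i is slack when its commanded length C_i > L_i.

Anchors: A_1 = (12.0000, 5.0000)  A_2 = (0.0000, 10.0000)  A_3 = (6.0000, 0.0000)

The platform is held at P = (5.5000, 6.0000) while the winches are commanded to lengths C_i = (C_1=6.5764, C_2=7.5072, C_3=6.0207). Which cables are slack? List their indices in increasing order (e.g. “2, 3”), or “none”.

i=1: geometric 6.5765 vs commanded 6.5764 ⇒ taut
i=2: geometric 6.8007 vs commanded 7.5072 ⇒ slack
i=3: geometric 6.0208 vs commanded 6.0207 ⇒ taut

2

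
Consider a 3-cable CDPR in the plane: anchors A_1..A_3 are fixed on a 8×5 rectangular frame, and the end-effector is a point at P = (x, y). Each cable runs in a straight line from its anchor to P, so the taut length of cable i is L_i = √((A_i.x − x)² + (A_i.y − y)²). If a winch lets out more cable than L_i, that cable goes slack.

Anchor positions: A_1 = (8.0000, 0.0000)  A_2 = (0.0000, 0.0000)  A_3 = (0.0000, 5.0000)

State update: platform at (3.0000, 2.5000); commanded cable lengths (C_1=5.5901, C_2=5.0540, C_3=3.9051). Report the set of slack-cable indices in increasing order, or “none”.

2

i=1: geometric 5.5902 vs commanded 5.5901 ⇒ taut
i=2: geometric 3.9051 vs commanded 5.0540 ⇒ slack
i=3: geometric 3.9051 vs commanded 3.9051 ⇒ taut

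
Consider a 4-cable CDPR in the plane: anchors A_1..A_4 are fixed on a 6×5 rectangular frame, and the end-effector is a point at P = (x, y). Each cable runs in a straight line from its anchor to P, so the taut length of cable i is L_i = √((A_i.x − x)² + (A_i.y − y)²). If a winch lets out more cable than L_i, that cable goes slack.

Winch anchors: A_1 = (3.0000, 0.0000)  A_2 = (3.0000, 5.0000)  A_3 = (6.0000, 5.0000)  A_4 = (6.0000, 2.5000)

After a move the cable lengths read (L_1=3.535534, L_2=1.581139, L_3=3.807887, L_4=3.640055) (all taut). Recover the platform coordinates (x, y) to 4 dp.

(2.5000, 3.5000)

circle eqns → linear via eq_j − eq_1; set q_j = A_j·A_j − L_j²
q_1 = 9.0000+0.0000−12.5000 = -3.5000
0.0000·x − 10.0000·y = q_1−q_2 = -35.0000
-6.0000·x − 10.0000·y = q_1−q_3 = -50.0000
-6.0000·x − 5.0000·y = q_1−q_4 = -32.5000
solve first two rows → x=2.5000, y=3.5000
check cable 4: ‖A_4−P‖² = 13.2500 ≈ L_4² = 13.2500 ✓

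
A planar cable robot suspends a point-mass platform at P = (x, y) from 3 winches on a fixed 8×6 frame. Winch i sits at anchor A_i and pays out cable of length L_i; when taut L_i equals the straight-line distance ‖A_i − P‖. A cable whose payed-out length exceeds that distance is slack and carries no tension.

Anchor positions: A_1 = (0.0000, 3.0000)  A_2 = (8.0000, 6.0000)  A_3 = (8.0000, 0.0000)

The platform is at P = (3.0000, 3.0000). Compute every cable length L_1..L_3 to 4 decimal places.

L_1: Δ = A_1−P = (-3.0000, 0.0000) → ‖Δ‖ = √9.0000 = 3.0000
L_2: Δ = A_2−P = (5.0000, 3.0000) → ‖Δ‖ = √34.0000 = 5.8310
L_3: Δ = A_3−P = (5.0000, -3.0000) → ‖Δ‖ = √34.0000 = 5.8310

(3.0000, 5.8310, 5.8310)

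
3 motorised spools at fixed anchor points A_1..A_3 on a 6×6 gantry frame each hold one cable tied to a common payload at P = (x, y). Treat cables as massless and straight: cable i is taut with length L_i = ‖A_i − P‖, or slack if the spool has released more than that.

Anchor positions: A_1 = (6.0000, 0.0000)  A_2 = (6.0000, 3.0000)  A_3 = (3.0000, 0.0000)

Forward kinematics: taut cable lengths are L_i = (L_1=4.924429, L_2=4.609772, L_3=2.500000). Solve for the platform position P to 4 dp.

(1.5000, 2.0000)

circle eqns → linear via eq_j − eq_1; set c_j = A_j·A_j − L_j²
c_1 = 36.0000+0.0000−24.2500 = 11.7500
0.0000·x − 6.0000·y = c_1−c_2 = -12.0000
6.0000·x + 0.0000·y = c_1−c_3 = 9.0000
solve first two rows → x=1.5000, y=2.0000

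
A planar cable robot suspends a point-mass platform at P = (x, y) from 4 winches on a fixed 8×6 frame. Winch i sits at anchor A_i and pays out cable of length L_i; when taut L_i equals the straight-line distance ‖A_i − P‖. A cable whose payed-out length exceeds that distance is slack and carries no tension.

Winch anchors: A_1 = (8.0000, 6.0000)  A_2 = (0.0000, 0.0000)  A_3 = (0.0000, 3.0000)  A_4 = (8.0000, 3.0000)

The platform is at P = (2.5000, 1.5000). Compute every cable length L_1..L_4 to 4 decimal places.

(7.1063, 2.9155, 2.9155, 5.7009)

L_1: Δ = A_1−P = (5.5000, 4.5000) → ‖Δ‖ = √50.5000 = 7.1063
L_2: Δ = A_2−P = (-2.5000, -1.5000) → ‖Δ‖ = √8.5000 = 2.9155
L_3: Δ = A_3−P = (-2.5000, 1.5000) → ‖Δ‖ = √8.5000 = 2.9155
L_4: Δ = A_4−P = (5.5000, 1.5000) → ‖Δ‖ = √32.5000 = 5.7009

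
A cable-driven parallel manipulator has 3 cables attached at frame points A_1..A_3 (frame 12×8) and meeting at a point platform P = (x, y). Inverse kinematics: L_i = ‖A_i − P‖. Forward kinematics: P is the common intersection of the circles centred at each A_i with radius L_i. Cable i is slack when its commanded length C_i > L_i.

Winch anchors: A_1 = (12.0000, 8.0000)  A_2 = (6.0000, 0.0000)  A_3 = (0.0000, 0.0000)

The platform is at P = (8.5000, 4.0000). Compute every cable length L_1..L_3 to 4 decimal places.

L_1 = √((12.0000−8.5000)² + (8.0000−4.0000)²) = 5.3151
L_2 = √((6.0000−8.5000)² + (0.0000−4.0000)²) = 4.7170
L_3 = √((0.0000−8.5000)² + (0.0000−4.0000)²) = 9.3941

(5.3151, 4.7170, 9.3941)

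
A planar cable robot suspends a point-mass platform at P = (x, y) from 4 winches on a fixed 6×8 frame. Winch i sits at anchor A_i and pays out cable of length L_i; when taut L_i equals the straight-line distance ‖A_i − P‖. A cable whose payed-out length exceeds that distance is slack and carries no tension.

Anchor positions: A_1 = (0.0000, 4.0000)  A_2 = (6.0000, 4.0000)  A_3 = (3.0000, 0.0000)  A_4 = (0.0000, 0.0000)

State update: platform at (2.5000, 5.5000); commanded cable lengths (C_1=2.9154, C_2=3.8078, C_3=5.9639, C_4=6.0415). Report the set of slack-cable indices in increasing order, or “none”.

cable 1: L_1 = ‖A_1−P‖ = 2.9155;  C_1 = 2.9154 → taut
cable 2: L_2 = ‖A_2−P‖ = 3.8079;  C_2 = 3.8078 → taut
cable 3: L_3 = ‖A_3−P‖ = 5.5227;  C_3 = 5.9639 → slack
cable 4: L_4 = ‖A_4−P‖ = 6.0415;  C_4 = 6.0415 → taut

3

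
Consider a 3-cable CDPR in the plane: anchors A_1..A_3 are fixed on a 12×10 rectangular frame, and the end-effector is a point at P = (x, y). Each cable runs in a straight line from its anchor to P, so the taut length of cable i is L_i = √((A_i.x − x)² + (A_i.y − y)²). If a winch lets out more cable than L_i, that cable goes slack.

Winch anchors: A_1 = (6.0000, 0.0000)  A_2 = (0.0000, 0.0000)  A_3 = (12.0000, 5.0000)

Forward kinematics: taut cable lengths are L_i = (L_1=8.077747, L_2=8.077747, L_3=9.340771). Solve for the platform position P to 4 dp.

(3.0000, 7.5000)

expand ‖A_i−P‖²=L_i² and subtract eq 1 (k_i ≔ ‖A_i‖²−L_i²)
k_1 = 36.0000+0.0000−65.2500 = -29.2500
eq1−eq2 → [12.0000  0.0000]·P = 36.0000
eq1−eq3 → [-12.0000  -10.0000]·P = -111.0000
2×2 solve → P = (3.0000, 7.5000)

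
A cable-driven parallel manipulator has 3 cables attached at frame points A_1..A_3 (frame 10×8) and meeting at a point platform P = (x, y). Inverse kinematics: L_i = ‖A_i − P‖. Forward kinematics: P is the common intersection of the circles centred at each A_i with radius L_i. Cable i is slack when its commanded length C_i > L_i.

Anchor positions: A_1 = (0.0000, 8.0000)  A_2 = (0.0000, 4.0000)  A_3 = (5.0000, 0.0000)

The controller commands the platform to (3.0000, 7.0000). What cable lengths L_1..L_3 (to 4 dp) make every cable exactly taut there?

(3.1623, 4.2426, 7.2801)

L_1 = √((0.0000−3.0000)² + (8.0000−7.0000)²) = 3.1623
L_2 = √((0.0000−3.0000)² + (4.0000−7.0000)²) = 4.2426
L_3 = √((5.0000−3.0000)² + (0.0000−7.0000)²) = 7.2801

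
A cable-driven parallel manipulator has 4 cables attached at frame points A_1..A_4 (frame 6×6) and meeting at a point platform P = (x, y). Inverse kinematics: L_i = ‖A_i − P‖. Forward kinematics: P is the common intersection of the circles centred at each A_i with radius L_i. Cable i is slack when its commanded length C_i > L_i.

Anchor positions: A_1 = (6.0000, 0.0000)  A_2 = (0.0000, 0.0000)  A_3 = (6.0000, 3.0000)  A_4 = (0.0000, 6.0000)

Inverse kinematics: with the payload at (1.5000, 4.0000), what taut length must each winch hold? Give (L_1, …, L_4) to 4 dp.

(6.0208, 4.2720, 4.6098, 2.5000)

cable 1: Δx=4.5000, Δy=-4.0000; L_1 = √(Δx²+Δy²) = 6.0208
cable 2: Δx=-1.5000, Δy=-4.0000; L_2 = √(Δx²+Δy²) = 4.2720
cable 3: Δx=4.5000, Δy=-1.0000; L_3 = √(Δx²+Δy²) = 4.6098
cable 4: Δx=-1.5000, Δy=2.0000; L_4 = √(Δx²+Δy²) = 2.5000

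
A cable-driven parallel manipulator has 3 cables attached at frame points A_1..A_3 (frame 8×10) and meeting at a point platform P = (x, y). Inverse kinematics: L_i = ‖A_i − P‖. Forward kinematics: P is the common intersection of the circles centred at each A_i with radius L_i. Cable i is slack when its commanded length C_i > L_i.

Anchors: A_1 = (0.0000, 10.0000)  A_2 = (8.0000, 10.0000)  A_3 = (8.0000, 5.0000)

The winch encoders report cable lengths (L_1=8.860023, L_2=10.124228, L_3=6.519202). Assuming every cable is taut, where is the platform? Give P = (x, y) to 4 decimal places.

expand ‖A_i−P‖²=L_i² and subtract eq 1 (c_i ≔ ‖A_i‖²−L_i²)
c_1 = 0.0000+100.0000−78.5000 = 21.5000
eq1−eq2 → [-16.0000  0.0000]·P = -40.0000
eq1−eq3 → [-16.0000  10.0000]·P = -25.0000
2×2 solve → P = (2.5000, 1.5000)

(2.5000, 1.5000)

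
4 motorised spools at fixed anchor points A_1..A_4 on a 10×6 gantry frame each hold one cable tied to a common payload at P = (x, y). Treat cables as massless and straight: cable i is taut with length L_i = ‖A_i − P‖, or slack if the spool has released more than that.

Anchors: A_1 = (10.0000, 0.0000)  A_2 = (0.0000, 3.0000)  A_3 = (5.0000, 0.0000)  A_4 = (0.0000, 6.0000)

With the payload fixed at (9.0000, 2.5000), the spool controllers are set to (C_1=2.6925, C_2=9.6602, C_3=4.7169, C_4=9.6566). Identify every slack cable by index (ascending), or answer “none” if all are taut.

2

cable 1: √((1.0000)²+(-2.5000)²)=2.6926, C_1=2.6925: taut
cable 2: √((-9.0000)²+(0.5000)²)=9.0139, C_2=9.6602: slack
cable 3: √((-4.0000)²+(-2.5000)²)=4.7170, C_3=4.7169: taut
cable 4: √((-9.0000)²+(3.5000)²)=9.6566, C_4=9.6566: taut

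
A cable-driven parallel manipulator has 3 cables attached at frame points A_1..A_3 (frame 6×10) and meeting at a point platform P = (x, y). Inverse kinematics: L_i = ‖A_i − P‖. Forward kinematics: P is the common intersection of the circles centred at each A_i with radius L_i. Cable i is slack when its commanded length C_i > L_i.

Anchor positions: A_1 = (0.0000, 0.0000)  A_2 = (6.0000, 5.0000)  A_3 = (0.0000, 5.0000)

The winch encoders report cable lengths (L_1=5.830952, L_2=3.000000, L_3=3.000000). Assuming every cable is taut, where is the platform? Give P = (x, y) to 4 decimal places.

(3.0000, 5.0000)

circle eqns → linear via eq_j − eq_1; set c_j = A_j·A_j − L_j²
c_1 = 0.0000+0.0000−34.0000 = -34.0000
-12.0000·x − 10.0000·y = c_1−c_2 = -86.0000
0.0000·x − 10.0000·y = c_1−c_3 = -50.0000
solve first two rows → x=3.0000, y=5.0000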